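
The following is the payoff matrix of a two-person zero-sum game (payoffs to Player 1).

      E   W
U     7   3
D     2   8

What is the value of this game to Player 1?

5

Row minima: U → 3, D → 2; maximin = 3.
Column maxima: E → 7, W → 8; minimax = 7.
3 ≠ 7, so there is no saddle point; optimal play is mixed.
Let Player 1 play U with probability p. Expected payoff against E: 7p + 2(1−p) = 5p + 2; against W: 3p + 8(1−p) = −5p + 8.
Setting these equal: 5p + 2 = −5p + 8 ⇒ 10p = 6 ⇒ p = 3/5, and the value is (5)·(3/5) + 2 = 5.
For Player 2: with q = P(E), equating U's and D's payoffs gives 4q + 3 = −6q + 8 ⇒ q = 1/2.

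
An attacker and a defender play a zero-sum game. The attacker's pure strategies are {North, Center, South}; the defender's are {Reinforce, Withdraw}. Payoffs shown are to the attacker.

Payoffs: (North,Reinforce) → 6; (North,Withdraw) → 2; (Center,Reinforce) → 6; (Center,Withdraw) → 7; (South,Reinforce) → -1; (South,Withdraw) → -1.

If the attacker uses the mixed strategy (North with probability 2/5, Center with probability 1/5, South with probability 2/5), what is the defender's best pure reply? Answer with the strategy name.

If the defender plays Reinforce, the attacker's expected payoff is (2/5)·6 + (1/5)·6 + (2/5)·(-1) = 16/5.
If the defender plays Withdraw, the attacker's expected payoff is (2/5)·2 + (1/5)·7 + (2/5)·(-1) = 9/5.
The defender minimizes the attacker's payoff; the smallest is 9/5, so the best response is Withdraw.

Withdraw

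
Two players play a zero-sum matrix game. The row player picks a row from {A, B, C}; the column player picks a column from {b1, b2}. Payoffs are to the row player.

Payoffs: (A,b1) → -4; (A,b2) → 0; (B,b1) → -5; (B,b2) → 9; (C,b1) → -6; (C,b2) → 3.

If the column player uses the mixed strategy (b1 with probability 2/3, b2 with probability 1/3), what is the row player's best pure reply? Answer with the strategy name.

B

Expected payoff of A: (2/3)·(-4) + (1/3)·0 = -8/3.
Expected payoff of B: (2/3)·(-5) + (1/3)·9 = -1/3.
Expected payoff of C: (2/3)·(-6) + (1/3)·3 = -3.
The largest is -1/3, so the row player's best response is B.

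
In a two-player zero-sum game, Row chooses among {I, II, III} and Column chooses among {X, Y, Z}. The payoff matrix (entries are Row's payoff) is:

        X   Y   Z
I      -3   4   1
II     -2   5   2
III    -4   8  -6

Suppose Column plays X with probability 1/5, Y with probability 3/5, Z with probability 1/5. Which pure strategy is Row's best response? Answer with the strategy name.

Expected payoff of I: (1/5)·(-3) + (3/5)·4 + (1/5)·1 = 2.
Expected payoff of II: (1/5)·(-2) + (3/5)·5 + (1/5)·2 = 3.
Expected payoff of III: (1/5)·(-4) + (3/5)·8 + (1/5)·(-6) = 14/5.
The largest is 3, so Row's best response is II.

II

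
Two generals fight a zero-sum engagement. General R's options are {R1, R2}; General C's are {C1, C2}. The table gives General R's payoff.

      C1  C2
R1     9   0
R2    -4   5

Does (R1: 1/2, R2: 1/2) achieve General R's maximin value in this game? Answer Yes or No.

Yes

Against C1 this mix gives (1/2)·9 + (1/2)·(-4) = 5/2.
Against C2 this mix gives (1/2)·0 + (1/2)·5 = 5/2.
All of General C's active replies (C1, C2) yield 5/2, and no column does worse for General R. The mix makes General C indifferent and guarantees 5/2, so it is optimal.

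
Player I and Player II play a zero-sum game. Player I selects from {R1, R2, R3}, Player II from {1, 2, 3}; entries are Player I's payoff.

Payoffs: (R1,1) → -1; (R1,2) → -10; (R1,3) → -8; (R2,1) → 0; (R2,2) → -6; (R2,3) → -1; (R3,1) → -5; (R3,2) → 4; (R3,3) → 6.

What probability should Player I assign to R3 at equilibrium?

2/5

Row minima: R1 → -10, R2 → -6, R3 → -5; maximin = -5.
Column maxima: 1 → 0, 2 → 4, 3 → 6; minimax = 0.
-5 ≠ 0, so there is no saddle point; optimal play is mixed.
R1 is strictly dominated by R2, so Player I never plays it.
3 is strictly dominated by 2 (it gives Player I strictly more in every row), so Player II never plays it.
On the remaining 2×2 (R2, R3 vs 1, 2):
Let Player I play R2 with probability p. Expected payoff against 1: 0p + (-5)(1−p) = 5p − 5; against 2: (-6)p + 4(1−p) = −10p + 4.
Setting these equal: 5p − 5 = −10p + 4 ⇒ 15p = 9 ⇒ p = 3/5, and the value is (5)·(3/5) − 5 = -2.
For Player II: with q = P(1), equating R2's and R3's payoffs gives 6q − 6 = −9q + 4 ⇒ q = 2/3.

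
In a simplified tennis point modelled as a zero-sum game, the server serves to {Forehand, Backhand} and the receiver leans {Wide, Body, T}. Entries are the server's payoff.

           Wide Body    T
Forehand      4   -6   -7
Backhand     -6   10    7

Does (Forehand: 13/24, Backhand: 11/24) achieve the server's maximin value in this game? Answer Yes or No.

Yes

Against Wide this mix gives (13/24)·4 + (11/24)·(-6) = -7/12.
Against Body this mix gives (13/24)·(-6) + (11/24)·10 = 4/3.
Against T this mix gives (13/24)·(-7) + (11/24)·7 = -7/12.
All of the receiver's active replies (Wide, T) yield -7/12, and no column does worse for the server. The mix makes the receiver indifferent and guarantees -7/12, so it is optimal.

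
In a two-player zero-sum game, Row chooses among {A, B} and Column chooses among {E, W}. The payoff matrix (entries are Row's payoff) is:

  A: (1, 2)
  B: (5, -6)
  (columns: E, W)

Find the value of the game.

4/3

Row minima: A → 1, B → -6; maximin = 1.
Column maxima: E → 5, W → 2; minimax = 2.
1 ≠ 2, so there is no saddle point; optimal play is mixed.
Let Row play A with probability p. Expected payoff against E: 1p + 5(1−p) = −4p + 5; against W: 2p + (-6)(1−p) = 8p − 6.
Setting these equal: −4p + 5 = 8p − 6 ⇒ −12p = -11 ⇒ p = 11/12, and the value is (-4)·(11/12) + 5 = 4/3.
For Column: with q = P(E), equating A's and B's payoffs gives −q + 2 = 11q − 6 ⇒ q = 2/3.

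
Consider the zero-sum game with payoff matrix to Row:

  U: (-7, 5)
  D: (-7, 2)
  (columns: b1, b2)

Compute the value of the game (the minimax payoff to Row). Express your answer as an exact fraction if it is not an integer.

-7

Row minima: U → -7, D → -7; maximin = -7.
Column maxima: b1 → -7, b2 → 5; minimax = -7.
Since maximin = minimax = -7, there is a saddle point and the value is -7.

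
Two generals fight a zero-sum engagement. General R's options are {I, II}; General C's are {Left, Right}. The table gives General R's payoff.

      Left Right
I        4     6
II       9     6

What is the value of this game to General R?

6

Row minima: I → 4, II → 6; maximin = 6.
Column maxima: Left → 9, Right → 6; minimax = 6.
Since maximin = minimax = 6, there is a saddle point and the value is 6.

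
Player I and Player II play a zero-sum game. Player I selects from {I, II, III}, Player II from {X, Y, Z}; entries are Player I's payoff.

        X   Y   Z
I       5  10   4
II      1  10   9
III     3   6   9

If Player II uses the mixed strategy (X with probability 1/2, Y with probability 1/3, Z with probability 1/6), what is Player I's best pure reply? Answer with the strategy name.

Expected payoff of I: (1/2)·5 + (1/3)·10 + (1/6)·4 = 13/2.
Expected payoff of II: (1/2)·1 + (1/3)·10 + (1/6)·9 = 16/3.
Expected payoff of III: (1/2)·3 + (1/3)·6 + (1/6)·9 = 5.
The largest is 13/2, so Player I's best response is I.

I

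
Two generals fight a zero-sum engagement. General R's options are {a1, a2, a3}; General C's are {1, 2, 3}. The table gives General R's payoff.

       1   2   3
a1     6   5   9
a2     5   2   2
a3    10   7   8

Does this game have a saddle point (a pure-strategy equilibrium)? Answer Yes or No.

Yes

Row minima: a1 → 5, a2 → 2, a3 → 7; maximin = 7.
Column maxima: 1 → 10, 2 → 7, 3 → 9; minimax = 7.
maximin = minimax = 7, so a saddle point exists.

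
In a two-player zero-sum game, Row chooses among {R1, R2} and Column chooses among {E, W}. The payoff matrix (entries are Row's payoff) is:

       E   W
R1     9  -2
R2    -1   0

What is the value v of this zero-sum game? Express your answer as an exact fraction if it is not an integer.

-1/6

Row minima: R1 → -2, R2 → -1; maximin = -1.
Column maxima: E → 9, W → 0; minimax = 0.
-1 ≠ 0, so there is no saddle point; optimal play is mixed.
Let Row play R1 with probability p. Expected payoff against E: 9p + (-1)(1−p) = 10p − 1; against W: (-2)p + 0(1−p) = −2p.
Setting these equal: 10p − 1 = −2p ⇒ 12p = 1 ⇒ p = 1/12, and the value is (10)·(1/12) − 1 = -1/6.
For Column: with q = P(E), equating R1's and R2's payoffs gives 11q − 2 = −q ⇒ q = 1/6.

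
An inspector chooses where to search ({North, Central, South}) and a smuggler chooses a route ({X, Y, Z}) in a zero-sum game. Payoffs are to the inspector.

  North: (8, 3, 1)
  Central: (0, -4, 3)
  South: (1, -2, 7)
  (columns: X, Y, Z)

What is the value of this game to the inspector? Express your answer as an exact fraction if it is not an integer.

Row minima: North → 1, Central → -4, South → -2; maximin = 1.
Column maxima: X → 8, Y → 3, Z → 7; minimax = 3.
1 ≠ 3, so there is no saddle point; optimal play is mixed.
Central is strictly dominated by South, so the inspector never plays it.
X is strictly dominated by Y (it gives the inspector strictly more in every row), so the smuggler never plays it.
On the remaining 2×2 (North, South vs Y, Z):
Let the inspector play North with probability p. Expected payoff against Y: 3p + (-2)(1−p) = 5p − 2; against Z: 1p + 7(1−p) = −6p + 7.
Setting these equal: 5p − 2 = −6p + 7 ⇒ 11p = 9 ⇒ p = 9/11, and the value is (5)·(9/11) − 2 = 23/11.
For the smuggler: with q = P(Y), equating North's and South's payoffs gives 2q + 1 = −9q + 7 ⇒ q = 6/11.

23/11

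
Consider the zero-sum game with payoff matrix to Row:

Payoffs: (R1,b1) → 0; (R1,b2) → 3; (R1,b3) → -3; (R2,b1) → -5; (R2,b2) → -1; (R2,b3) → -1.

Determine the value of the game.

-15/7

Row minima: R1 → -3, R2 → -5; maximin = -3.
Column maxima: b1 → 0, b2 → 3, b3 → -1; minimax = -1.
-3 ≠ -1, so there is no saddle point; optimal play is mixed.
b2 is strictly dominated by b1 (it gives Row strictly more in every row), so Column never plays it.
On the remaining 2×2 (R1, R2 vs b1, b3):
Let Row play R1 with probability p. Expected payoff against b1: 0p + (-5)(1−p) = 5p − 5; against b3: (-3)p + (-1)(1−p) = −2p − 1.
Setting these equal: 5p − 5 = −2p − 1 ⇒ 7p = 4 ⇒ p = 4/7, and the value is (5)·(4/7) − 5 = -15/7.
For Column: with q = P(b1), equating R1's and R2's payoffs gives 3q − 3 = −4q − 1 ⇒ q = 2/7.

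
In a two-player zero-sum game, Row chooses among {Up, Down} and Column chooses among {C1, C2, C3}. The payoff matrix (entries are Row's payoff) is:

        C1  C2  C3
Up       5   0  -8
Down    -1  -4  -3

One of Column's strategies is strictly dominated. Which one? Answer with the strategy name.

C1

C2 holds Row's payoff strictly below C1 in every row: 0 < 5, -4 < -1.
So C1 is strictly dominated for Column.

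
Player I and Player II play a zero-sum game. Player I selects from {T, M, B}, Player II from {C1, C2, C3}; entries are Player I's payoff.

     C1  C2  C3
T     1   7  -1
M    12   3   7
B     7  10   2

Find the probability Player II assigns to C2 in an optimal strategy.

Row minima: T → -1, M → 3, B → 2; maximin = 3.
Column maxima: C1 → 12, C2 → 10, C3 → 7; minimax = 7.
3 ≠ 7, so there is no saddle point; optimal play is mixed.
T is strictly dominated by B, so Player I never plays it.
C1 is strictly dominated by C3 (it gives Player I strictly more in every row), so Player II never plays it.
On the remaining 2×2 (M, B vs C2, C3):
Let Player I play M with probability p. Expected payoff against C2: 3p + 10(1−p) = −7p + 10; against C3: 7p + 2(1−p) = 5p + 2.
Setting these equal: −7p + 10 = 5p + 2 ⇒ −12p = -8 ⇒ p = 2/3, and the value is (-7)·(2/3) + 10 = 16/3.
For Player II: with q = P(C2), equating M's and B's payoffs gives −4q + 7 = 8q + 2 ⇒ q = 5/12.

5/12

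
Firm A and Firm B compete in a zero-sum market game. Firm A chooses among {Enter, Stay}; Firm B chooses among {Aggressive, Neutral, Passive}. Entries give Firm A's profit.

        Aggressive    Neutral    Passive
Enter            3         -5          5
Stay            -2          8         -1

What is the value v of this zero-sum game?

7/9

Row minima: Enter → -5, Stay → -2; maximin = -2.
Column maxima: Aggressive → 3, Neutral → 8, Passive → 5; minimax = 3.
-2 ≠ 3, so there is no saddle point; optimal play is mixed.
Passive is strictly dominated by Aggressive (it gives Firm A strictly more in every row), so Firm B never plays it.
On the remaining 2×2 (Enter, Stay vs Aggressive, Neutral):
Let Firm A play Enter with probability p. Expected payoff against Aggressive: 3p + (-2)(1−p) = 5p − 2; against Neutral: (-5)p + 8(1−p) = −13p + 8.
Setting these equal: 5p − 2 = −13p + 8 ⇒ 18p = 10 ⇒ p = 5/9, and the value is (5)·(5/9) − 2 = 7/9.
For Firm B: with q = P(Aggressive), equating Enter's and Stay's payoffs gives 8q − 5 = −10q + 8 ⇒ q = 13/18.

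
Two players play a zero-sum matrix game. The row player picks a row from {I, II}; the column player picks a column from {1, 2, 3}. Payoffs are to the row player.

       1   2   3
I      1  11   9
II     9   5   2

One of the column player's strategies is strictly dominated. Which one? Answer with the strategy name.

2

3 holds the row player's payoff strictly below 2 in every row: 9 < 11, 2 < 5.
So 2 is strictly dominated for the column player.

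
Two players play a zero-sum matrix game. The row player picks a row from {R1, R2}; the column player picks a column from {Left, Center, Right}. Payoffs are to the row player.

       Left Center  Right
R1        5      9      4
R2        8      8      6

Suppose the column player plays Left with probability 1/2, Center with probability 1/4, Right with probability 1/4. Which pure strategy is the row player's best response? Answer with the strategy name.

R2

Expected payoff of R1: (1/2)·5 + (1/4)·9 + (1/4)·4 = 23/4.
Expected payoff of R2: (1/2)·8 + (1/4)·8 + (1/4)·6 = 15/2.
The largest is 15/2, so the row player's best response is R2.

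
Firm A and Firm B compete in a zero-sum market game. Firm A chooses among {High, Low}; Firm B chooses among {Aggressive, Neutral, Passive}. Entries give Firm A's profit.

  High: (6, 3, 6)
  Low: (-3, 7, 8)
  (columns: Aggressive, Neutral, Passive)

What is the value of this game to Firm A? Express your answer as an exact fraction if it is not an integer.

Row minima: High → 3, Low → -3; maximin = 3.
Column maxima: Aggressive → 6, Neutral → 7, Passive → 8; minimax = 6.
3 ≠ 6, so there is no saddle point; optimal play is mixed.
Passive is strictly dominated by Neutral (it gives Firm A strictly more in every row), so Firm B never plays it.
On the remaining 2×2 (High, Low vs Aggressive, Neutral):
Let Firm A play High with probability p. Expected payoff against Aggressive: 6p + (-3)(1−p) = 9p − 3; against Neutral: 3p + 7(1−p) = −4p + 7.
Setting these equal: 9p − 3 = −4p + 7 ⇒ 13p = 10 ⇒ p = 10/13, and the value is (9)·(10/13) − 3 = 51/13.
For Firm B: with q = P(Aggressive), equating High's and Low's payoffs gives 3q + 3 = −10q + 7 ⇒ q = 4/13.

51/13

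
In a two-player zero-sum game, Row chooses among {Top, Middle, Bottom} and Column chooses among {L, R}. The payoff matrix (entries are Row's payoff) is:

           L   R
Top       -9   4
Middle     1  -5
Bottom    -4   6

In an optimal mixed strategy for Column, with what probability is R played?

Row minima: Top → -9, Middle → -5, Bottom → -4; maximin = -4.
Column maxima: L → 1, R → 6; minimax = 1.
-4 ≠ 1, so there is no saddle point; optimal play is mixed.
Top is strictly dominated by Bottom, so Row never plays it.
On the remaining 2×2 (Middle, Bottom vs L, R):
Let Row play Middle with probability p. Expected payoff against L: 1p + (-4)(1−p) = 5p − 4; against R: (-5)p + 6(1−p) = −11p + 6.
Setting these equal: 5p − 4 = −11p + 6 ⇒ 16p = 10 ⇒ p = 5/8, and the value is (5)·(5/8) − 4 = -7/8.
For Column: with q = P(L), equating Middle's and Bottom's payoffs gives 6q − 5 = −10q + 6 ⇒ q = 11/16.

5/16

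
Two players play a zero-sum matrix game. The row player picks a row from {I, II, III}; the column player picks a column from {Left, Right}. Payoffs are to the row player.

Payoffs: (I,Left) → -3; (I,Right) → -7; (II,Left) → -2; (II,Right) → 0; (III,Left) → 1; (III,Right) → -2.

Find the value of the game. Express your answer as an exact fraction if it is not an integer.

-4/5

Row minima: I → -7, II → -2, III → -2; maximin = -2.
Column maxima: Left → 1, Right → 0; minimax = 0.
-2 ≠ 0, so there is no saddle point; optimal play is mixed.
I is strictly dominated by II, so the row player never plays it.
On the remaining 2×2 (II, III vs Left, Right):
Let the row player play II with probability p. Expected payoff against Left: (-2)p + 1(1−p) = −3p + 1; against Right: 0p + (-2)(1−p) = 2p − 2.
Setting these equal: −3p + 1 = 2p − 2 ⇒ −5p = -3 ⇒ p = 3/5, and the value is (-3)·(3/5) + 1 = -4/5.
For the column player: with q = P(Left), equating II's and III's payoffs gives −2q = 3q − 2 ⇒ q = 2/5.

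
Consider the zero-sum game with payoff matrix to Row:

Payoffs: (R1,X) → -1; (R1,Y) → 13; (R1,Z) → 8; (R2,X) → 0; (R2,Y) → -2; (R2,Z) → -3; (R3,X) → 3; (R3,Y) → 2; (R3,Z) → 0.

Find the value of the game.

Row minima: R1 → -1, R2 → -3, R3 → 0; maximin = 0.
Column maxima: X → 3, Y → 13, Z → 8; minimax = 3.
0 ≠ 3, so there is no saddle point; optimal play is mixed.
R2 is strictly dominated by R3, so Row never plays it.
Y is strictly dominated by Z (it gives Row strictly more in every row), so Column never plays it.
On the remaining 2×2 (R1, R3 vs X, Z):
Let Row play R1 with probability p. Expected payoff against X: (-1)p + 3(1−p) = −4p + 3; against Z: 8p + 0(1−p) = 8p.
Setting these equal: −4p + 3 = 8p ⇒ −12p = -3 ⇒ p = 1/4, and the value is (-4)·(1/4) + 3 = 2.
For Column: with q = P(X), equating R1's and R3's payoffs gives −9q + 8 = 3q ⇒ q = 2/3.

2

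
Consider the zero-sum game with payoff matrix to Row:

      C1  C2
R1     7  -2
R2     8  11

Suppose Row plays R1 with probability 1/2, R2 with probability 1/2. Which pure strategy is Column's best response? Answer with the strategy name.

C2

If Column plays C1, Row's expected payoff is (1/2)·7 + (1/2)·8 = 15/2.
If Column plays C2, Row's expected payoff is (1/2)·(-2) + (1/2)·11 = 9/2.
Column minimizes Row's payoff; the smallest is 9/2, so the best response is C2.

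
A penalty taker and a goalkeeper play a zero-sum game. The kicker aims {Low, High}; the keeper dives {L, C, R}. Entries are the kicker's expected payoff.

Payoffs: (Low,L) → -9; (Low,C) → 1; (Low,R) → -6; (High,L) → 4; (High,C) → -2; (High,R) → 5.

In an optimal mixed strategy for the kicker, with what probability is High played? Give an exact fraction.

Row minima: Low → -9, High → -2; maximin = -2.
Column maxima: L → 4, C → 1, R → 5; minimax = 1.
-2 ≠ 1, so there is no saddle point; optimal play is mixed.
R is strictly dominated by L (it gives the kicker strictly more in every row), so the keeper never plays it.
On the remaining 2×2 (Low, High vs L, C):
Let the kicker play Low with probability p. Expected payoff against L: (-9)p + 4(1−p) = −13p + 4; against C: 1p + (-2)(1−p) = 3p − 2.
Setting these equal: −13p + 4 = 3p − 2 ⇒ −16p = -6 ⇒ p = 3/8, and the value is (-13)·(3/8) + 4 = -7/8.
For the keeper: with q = P(L), equating Low's and High's payoffs gives −10q + 1 = 6q − 2 ⇒ q = 3/16.

5/8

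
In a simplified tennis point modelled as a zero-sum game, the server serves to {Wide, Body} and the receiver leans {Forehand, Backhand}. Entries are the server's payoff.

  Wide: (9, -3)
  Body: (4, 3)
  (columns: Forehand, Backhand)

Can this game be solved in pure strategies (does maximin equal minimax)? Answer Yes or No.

Row minima: Wide → -3, Body → 3; maximin = 3.
Column maxima: Forehand → 9, Backhand → 3; minimax = 3.
maximin = minimax = 3, so a saddle point exists.

Yes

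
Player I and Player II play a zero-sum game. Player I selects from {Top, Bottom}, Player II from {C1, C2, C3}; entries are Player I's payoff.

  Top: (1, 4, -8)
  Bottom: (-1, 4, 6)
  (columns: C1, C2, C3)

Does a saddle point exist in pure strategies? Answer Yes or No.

Row minima: Top → -8, Bottom → -1; maximin = -1.
Column maxima: C1 → 1, C2 → 4, C3 → 6; minimax = 1.
-1 ≠ 1, so no pure-strategy equilibrium exists.

No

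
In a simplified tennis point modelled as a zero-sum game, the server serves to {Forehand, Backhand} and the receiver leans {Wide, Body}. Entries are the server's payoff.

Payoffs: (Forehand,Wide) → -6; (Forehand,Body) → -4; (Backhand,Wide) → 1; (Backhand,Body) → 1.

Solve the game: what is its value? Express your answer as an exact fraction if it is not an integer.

1

Row minima: Forehand → -6, Backhand → 1; maximin = 1.
Column maxima: Wide → 1, Body → 1; minimax = 1.
Since maximin = minimax = 1, there is a saddle point and the value is 1.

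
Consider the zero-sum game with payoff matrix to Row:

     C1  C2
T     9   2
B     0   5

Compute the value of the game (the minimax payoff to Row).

Row minima: T → 2, B → 0; maximin = 2.
Column maxima: C1 → 9, C2 → 5; minimax = 5.
2 ≠ 5, so there is no saddle point; optimal play is mixed.
Let Row play T with probability p. Expected payoff against C1: 9p + 0(1−p) = 9p; against C2: 2p + 5(1−p) = −3p + 5.
Setting these equal: 9p = −3p + 5 ⇒ 12p = 5 ⇒ p = 5/12, and the value is (9)·(5/12) = 15/4.
For Column: with q = P(C1), equating T's and B's payoffs gives 7q + 2 = −5q + 5 ⇒ q = 1/4.

15/4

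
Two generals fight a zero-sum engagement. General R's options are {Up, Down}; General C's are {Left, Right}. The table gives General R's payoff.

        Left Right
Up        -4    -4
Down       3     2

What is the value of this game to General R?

Row minima: Up → -4, Down → 2; maximin = 2.
Column maxima: Left → 3, Right → 2; minimax = 2.
Since maximin = minimax = 2, there is a saddle point and the value is 2.

2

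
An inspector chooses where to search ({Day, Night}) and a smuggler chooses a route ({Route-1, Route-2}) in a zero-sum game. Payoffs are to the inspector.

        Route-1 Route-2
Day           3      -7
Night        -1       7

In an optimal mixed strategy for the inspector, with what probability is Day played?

4/9

Row minima: Day → -7, Night → -1; maximin = -1.
Column maxima: Route-1 → 3, Route-2 → 7; minimax = 3.
-1 ≠ 3, so there is no saddle point; optimal play is mixed.
Let the inspector play Day with probability p. Expected payoff against Route-1: 3p + (-1)(1−p) = 4p − 1; against Route-2: (-7)p + 7(1−p) = −14p + 7.
Setting these equal: 4p − 1 = −14p + 7 ⇒ 18p = 8 ⇒ p = 4/9, and the value is (4)·(4/9) − 1 = 7/9.
For the smuggler: with q = P(Route-1), equating Day's and Night's payoffs gives 10q − 7 = −8q + 7 ⇒ q = 7/9.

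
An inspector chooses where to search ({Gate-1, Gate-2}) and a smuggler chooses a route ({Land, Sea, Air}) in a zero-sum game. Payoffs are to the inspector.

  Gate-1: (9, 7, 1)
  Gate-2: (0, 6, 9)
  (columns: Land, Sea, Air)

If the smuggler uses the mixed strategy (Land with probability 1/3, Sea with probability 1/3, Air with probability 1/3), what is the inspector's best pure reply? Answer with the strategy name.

Gate-1

Expected payoff of Gate-1: (1/3)·9 + (1/3)·7 + (1/3)·1 = 17/3.
Expected payoff of Gate-2: (1/3)·0 + (1/3)·6 + (1/3)·9 = 5.
The largest is 17/3, so the inspector's best response is Gate-1.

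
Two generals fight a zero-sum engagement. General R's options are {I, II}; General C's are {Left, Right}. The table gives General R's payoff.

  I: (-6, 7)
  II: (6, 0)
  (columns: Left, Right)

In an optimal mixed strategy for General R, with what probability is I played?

6/19

Row minima: I → -6, II → 0; maximin = 0.
Column maxima: Left → 6, Right → 7; minimax = 6.
0 ≠ 6, so there is no saddle point; optimal play is mixed.
Let General R play I with probability p. Expected payoff against Left: (-6)p + 6(1−p) = −12p + 6; against Right: 7p + 0(1−p) = 7p.
Setting these equal: −12p + 6 = 7p ⇒ −19p = -6 ⇒ p = 6/19, and the value is (-12)·(6/19) + 6 = 42/19.
For General C: with q = P(Left), equating I's and II's payoffs gives −13q + 7 = 6q ⇒ q = 7/19.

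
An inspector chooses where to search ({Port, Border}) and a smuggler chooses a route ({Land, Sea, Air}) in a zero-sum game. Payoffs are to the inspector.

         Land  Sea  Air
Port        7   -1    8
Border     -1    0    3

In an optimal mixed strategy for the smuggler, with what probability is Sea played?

8/9

Row minima: Port → -1, Border → -1; maximin = -1.
Column maxima: Land → 7, Sea → 0, Air → 8; minimax = 0.
-1 ≠ 0, so there is no saddle point; optimal play is mixed.
Air is strictly dominated by Land (it gives the inspector strictly more in every row), so the smuggler never plays it.
On the remaining 2×2 (Port, Border vs Land, Sea):
Let the inspector play Port with probability p. Expected payoff against Land: 7p + (-1)(1−p) = 8p − 1; against Sea: (-1)p + 0(1−p) = −p.
Setting these equal: 8p − 1 = −p ⇒ 9p = 1 ⇒ p = 1/9, and the value is (8)·(1/9) − 1 = -1/9.
For the smuggler: with q = P(Land), equating Port's and Border's payoffs gives 8q − 1 = −q ⇒ q = 1/9.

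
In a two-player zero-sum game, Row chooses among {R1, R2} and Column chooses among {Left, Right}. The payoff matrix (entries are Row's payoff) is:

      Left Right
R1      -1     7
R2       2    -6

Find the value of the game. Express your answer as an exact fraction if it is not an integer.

Row minima: R1 → -1, R2 → -6; maximin = -1.
Column maxima: Left → 2, Right → 7; minimax = 2.
-1 ≠ 2, so there is no saddle point; optimal play is mixed.
Let Row play R1 with probability p. Expected payoff against Left: (-1)p + 2(1−p) = −3p + 2; against Right: 7p + (-6)(1−p) = 13p − 6.
Setting these equal: −3p + 2 = 13p − 6 ⇒ −16p = -8 ⇒ p = 1/2, and the value is (-3)·(1/2) + 2 = 1/2.
For Column: with q = P(Left), equating R1's and R2's payoffs gives −8q + 7 = 8q − 6 ⇒ q = 13/16.

1/2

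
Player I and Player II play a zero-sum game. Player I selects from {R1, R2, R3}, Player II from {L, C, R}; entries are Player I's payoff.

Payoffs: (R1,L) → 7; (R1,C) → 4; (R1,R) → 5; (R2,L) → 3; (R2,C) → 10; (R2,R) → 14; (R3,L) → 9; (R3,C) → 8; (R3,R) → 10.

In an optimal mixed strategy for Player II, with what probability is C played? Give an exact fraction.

Row minima: R1 → 4, R2 → 3, R3 → 8; maximin = 8.
Column maxima: L → 9, C → 10, R → 14; minimax = 9.
8 ≠ 9, so there is no saddle point; optimal play is mixed.
R1 is strictly dominated by R3, so Player I never plays it.
With R1 eliminated, R is strictly dominated by L (it gives Player I strictly more in every remaining row), so Player II never plays it.
On the remaining 2×2 (R2, R3 vs L, C):
Let Player I play R2 with probability p. Expected payoff against L: 3p + 9(1−p) = −6p + 9; against C: 10p + 8(1−p) = 2p + 8.
Setting these equal: −6p + 9 = 2p + 8 ⇒ −8p = -1 ⇒ p = 1/8, and the value is (-6)·(1/8) + 9 = 33/4.
For Player II: with q = P(L), equating R2's and R3's payoffs gives −7q + 10 = q + 8 ⇒ q = 1/4.

3/4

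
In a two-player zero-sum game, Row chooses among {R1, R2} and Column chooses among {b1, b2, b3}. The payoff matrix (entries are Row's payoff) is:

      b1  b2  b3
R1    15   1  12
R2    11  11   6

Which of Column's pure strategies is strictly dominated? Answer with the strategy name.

b3 holds Row's payoff strictly below b1 in every row: 12 < 15, 6 < 11.
So b1 is strictly dominated for Column.

b1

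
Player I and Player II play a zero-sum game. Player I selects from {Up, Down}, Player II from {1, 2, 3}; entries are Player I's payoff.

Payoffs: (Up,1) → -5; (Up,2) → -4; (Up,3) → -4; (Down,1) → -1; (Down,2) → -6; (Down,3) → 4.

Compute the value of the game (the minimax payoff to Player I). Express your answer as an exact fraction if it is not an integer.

-13/3

Row minima: Up → -5, Down → -6; maximin = -5.
Column maxima: 1 → -1, 2 → -4, 3 → 4; minimax = -4.
-5 ≠ -4, so there is no saddle point; optimal play is mixed.
3 is strictly dominated by 1 (it gives Player I strictly more in every row), so Player II never plays it.
On the remaining 2×2 (Up, Down vs 1, 2):
Let Player I play Up with probability p. Expected payoff against 1: (-5)p + (-1)(1−p) = −4p − 1; against 2: (-4)p + (-6)(1−p) = 2p − 6.
Setting these equal: −4p − 1 = 2p − 6 ⇒ −6p = -5 ⇒ p = 5/6, and the value is (-4)·(5/6) − 1 = -13/3.
For Player II: with q = P(1), equating Up's and Down's payoffs gives −q − 4 = 5q − 6 ⇒ q = 1/3.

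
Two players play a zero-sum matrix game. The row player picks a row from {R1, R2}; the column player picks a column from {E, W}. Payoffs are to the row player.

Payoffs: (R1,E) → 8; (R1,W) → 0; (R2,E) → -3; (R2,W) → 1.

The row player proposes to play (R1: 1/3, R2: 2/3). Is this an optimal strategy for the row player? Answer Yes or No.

Against E this mix gives (1/3)·8 + (2/3)·(-3) = 2/3.
Against W this mix gives (1/3)·0 + (2/3)·1 = 2/3.
All of the column player's active replies (E, W) yield 2/3, and no column does worse for the row player. The mix makes the column player indifferent and guarantees 2/3, so it is optimal.

Yes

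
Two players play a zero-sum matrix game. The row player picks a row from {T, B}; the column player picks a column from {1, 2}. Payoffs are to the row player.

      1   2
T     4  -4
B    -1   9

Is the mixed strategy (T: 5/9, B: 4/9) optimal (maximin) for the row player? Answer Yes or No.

Yes

Against 1 this mix gives (5/9)·4 + (4/9)·(-1) = 16/9.
Against 2 this mix gives (5/9)·(-4) + (4/9)·9 = 16/9.
All of the column player's active replies (1, 2) yield 16/9, and no column does worse for the row player. The mix makes the column player indifferent and guarantees 16/9, so it is optimal.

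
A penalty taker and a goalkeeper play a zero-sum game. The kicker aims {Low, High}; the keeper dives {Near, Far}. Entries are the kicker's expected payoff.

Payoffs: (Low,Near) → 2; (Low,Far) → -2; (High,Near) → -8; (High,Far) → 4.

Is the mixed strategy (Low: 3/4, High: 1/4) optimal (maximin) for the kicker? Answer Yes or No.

Yes

Against Near this mix gives (3/4)·2 + (1/4)·(-8) = -1/2.
Against Far this mix gives (3/4)·(-2) + (1/4)·4 = -1/2.
All of the keeper's active replies (Near, Far) yield -1/2, and no column does worse for the kicker. The mix makes the keeper indifferent and guarantees -1/2, so it is optimal.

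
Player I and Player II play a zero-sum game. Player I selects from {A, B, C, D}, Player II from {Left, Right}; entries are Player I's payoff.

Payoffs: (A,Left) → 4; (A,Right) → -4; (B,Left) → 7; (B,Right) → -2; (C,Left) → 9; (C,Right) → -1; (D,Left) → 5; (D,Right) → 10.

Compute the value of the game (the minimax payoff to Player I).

Row minima: A → -4, B → -2, C → -1, D → 5; maximin = 5.
Column maxima: Left → 9, Right → 10; minimax = 9.
5 ≠ 9, so there is no saddle point; optimal play is mixed.
A is strictly dominated by B, so Player I never plays it.
B is strictly dominated by C, so Player I never plays it.
On the remaining 2×2 (C, D vs Left, Right):
Let Player I play C with probability p. Expected payoff against Left: 9p + 5(1−p) = 4p + 5; against Right: (-1)p + 10(1−p) = −11p + 10.
Setting these equal: 4p + 5 = −11p + 10 ⇒ 15p = 5 ⇒ p = 1/3, and the value is (4)·(1/3) + 5 = 19/3.
For Player II: with q = P(Left), equating C's and D's payoffs gives 10q − 1 = −5q + 10 ⇒ q = 11/15.

19/3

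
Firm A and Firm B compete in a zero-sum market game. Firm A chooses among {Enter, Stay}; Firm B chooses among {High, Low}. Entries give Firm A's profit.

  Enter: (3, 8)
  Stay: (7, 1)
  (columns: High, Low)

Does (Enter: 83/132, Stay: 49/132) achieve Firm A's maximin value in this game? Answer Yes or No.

Against High this mix gives (83/132)·3 + (49/132)·7 = 148/33.
Against Low this mix gives (83/132)·8 + (49/132)·1 = 713/132.
Firm B will play High, holding Firm A to 148/33. Shifting weight toward the row that does better against High would raise this floor (the equalizing mix achieves 53/11 against both High and Low), so the proposed strategy is not optimal.

No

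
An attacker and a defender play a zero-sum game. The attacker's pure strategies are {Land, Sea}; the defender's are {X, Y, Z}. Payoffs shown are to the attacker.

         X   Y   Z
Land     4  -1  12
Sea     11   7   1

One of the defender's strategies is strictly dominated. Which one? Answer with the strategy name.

X

Y holds the attacker's payoff strictly below X in every row: -1 < 4, 7 < 11.
So X is strictly dominated for the defender.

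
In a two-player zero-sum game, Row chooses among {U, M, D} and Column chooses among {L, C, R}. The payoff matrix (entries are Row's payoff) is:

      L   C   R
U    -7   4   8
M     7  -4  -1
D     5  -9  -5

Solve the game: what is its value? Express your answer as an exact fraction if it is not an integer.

Row minima: U → -7, M → -4, D → -9; maximin = -4.
Column maxima: L → 7, C → 4, R → 8; minimax = 4.
-4 ≠ 4, so there is no saddle point; optimal play is mixed.
D is strictly dominated by M, so Row never plays it.
R is strictly dominated by C (it gives Row strictly more in every row), so Column never plays it.
On the remaining 2×2 (U, M vs L, C):
Let Row play U with probability p. Expected payoff against L: (-7)p + 7(1−p) = −14p + 7; against C: 4p + (-4)(1−p) = 8p − 4.
Setting these equal: −14p + 7 = 8p − 4 ⇒ −22p = -11 ⇒ p = 1/2, and the value is (-14)·(1/2) + 7 = 0.
For Column: with q = P(L), equating U's and M's payoffs gives −11q + 4 = 11q − 4 ⇒ q = 4/11.

0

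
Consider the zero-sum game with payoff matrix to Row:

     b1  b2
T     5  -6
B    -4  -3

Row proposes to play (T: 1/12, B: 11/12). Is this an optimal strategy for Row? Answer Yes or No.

Against b1 this mix gives (1/12)·5 + (11/12)·(-4) = -13/4.
Against b2 this mix gives (1/12)·(-6) + (11/12)·(-3) = -13/4.
All of Column's active replies (b1, b2) yield -13/4, and no column does worse for Row. The mix makes Column indifferent and guarantees -13/4, so it is optimal.

Yes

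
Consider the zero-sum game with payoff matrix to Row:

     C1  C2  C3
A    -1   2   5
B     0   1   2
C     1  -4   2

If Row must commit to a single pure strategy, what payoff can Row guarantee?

0

Row minima: A → -1, B → 0, C → -4.
The best of these is 0.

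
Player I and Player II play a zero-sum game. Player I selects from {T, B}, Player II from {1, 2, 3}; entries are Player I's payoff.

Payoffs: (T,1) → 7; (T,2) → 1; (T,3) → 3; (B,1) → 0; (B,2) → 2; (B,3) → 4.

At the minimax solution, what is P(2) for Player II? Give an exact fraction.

7/8

Row minima: T → 1, B → 0; maximin = 1.
Column maxima: 1 → 7, 2 → 2, 3 → 4; minimax = 2.
1 ≠ 2, so there is no saddle point; optimal play is mixed.
3 is strictly dominated by 2 (it gives Player I strictly more in every row), so Player II never plays it.
On the remaining 2×2 (T, B vs 1, 2):
Let Player I play T with probability p. Expected payoff against 1: 7p + 0(1−p) = 7p; against 2: 1p + 2(1−p) = −p + 2.
Setting these equal: 7p = −p + 2 ⇒ 8p = 2 ⇒ p = 1/4, and the value is (7)·(1/4) = 7/4.
For Player II: with q = P(1), equating T's and B's payoffs gives 6q + 1 = −2q + 2 ⇒ q = 1/8.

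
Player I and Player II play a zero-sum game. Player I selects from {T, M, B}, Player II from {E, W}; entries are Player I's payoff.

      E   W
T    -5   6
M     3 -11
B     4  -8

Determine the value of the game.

-16/23

Row minima: T → -5, M → -11, B → -8; maximin = -5.
Column maxima: E → 4, W → 6; minimax = 4.
-5 ≠ 4, so there is no saddle point; optimal play is mixed.
M is strictly dominated by B, so Player I never plays it.
On the remaining 2×2 (T, B vs E, W):
Let Player I play T with probability p. Expected payoff against E: (-5)p + 4(1−p) = −9p + 4; against W: 6p + (-8)(1−p) = 14p − 8.
Setting these equal: −9p + 4 = 14p − 8 ⇒ −23p = -12 ⇒ p = 12/23, and the value is (-9)·(12/23) + 4 = -16/23.
For Player II: with q = P(E), equating T's and B's payoffs gives −11q + 6 = 12q − 8 ⇒ q = 14/23.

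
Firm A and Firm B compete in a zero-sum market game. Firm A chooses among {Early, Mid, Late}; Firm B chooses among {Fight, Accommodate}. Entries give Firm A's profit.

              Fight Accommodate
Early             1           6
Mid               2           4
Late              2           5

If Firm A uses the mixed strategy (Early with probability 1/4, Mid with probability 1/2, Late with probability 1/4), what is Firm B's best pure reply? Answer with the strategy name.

If Firm B plays Fight, Firm A's expected payoff is (1/4)·1 + (1/2)·2 + (1/4)·2 = 7/4.
If Firm B plays Accommodate, Firm A's expected payoff is (1/4)·6 + (1/2)·4 + (1/4)·5 = 19/4.
Firm B minimizes Firm A's payoff; the smallest is 7/4, so the best response is Fight.

Fight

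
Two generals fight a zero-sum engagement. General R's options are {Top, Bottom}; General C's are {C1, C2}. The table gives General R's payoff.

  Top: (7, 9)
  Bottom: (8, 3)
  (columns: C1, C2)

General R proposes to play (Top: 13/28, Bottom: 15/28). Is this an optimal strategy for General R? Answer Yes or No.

Against C1 this mix gives (13/28)·7 + (15/28)·8 = 211/28.
Against C2 this mix gives (13/28)·9 + (15/28)·3 = 81/14.
General C will play C2, holding General R to 81/14. Shifting weight toward the row that does better against C2 would raise this floor (the equalizing mix achieves 51/7 against both C2 and C1), so the proposed strategy is not optimal.

No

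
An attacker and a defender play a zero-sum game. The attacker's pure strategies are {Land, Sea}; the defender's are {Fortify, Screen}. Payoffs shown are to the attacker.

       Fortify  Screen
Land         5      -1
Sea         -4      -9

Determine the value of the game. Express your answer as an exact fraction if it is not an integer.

Row minima: Land → -1, Sea → -9; maximin = -1.
Column maxima: Fortify → 5, Screen → -1; minimax = -1.
Since maximin = minimax = -1, there is a saddle point and the value is -1.

-1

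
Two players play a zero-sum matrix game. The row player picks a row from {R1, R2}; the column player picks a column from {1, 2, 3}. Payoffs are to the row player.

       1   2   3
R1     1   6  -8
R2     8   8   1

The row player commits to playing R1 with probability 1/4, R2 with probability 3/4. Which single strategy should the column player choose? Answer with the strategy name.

If the column player plays 1, the row player's expected payoff is (1/4)·1 + (3/4)·8 = 25/4.
If the column player plays 2, the row player's expected payoff is (1/4)·6 + (3/4)·8 = 15/2.
If the column player plays 3, the row player's expected payoff is (1/4)·(-8) + (3/4)·1 = -5/4.
The column player minimizes the row player's payoff; the smallest is -5/4, so the best response is 3.

3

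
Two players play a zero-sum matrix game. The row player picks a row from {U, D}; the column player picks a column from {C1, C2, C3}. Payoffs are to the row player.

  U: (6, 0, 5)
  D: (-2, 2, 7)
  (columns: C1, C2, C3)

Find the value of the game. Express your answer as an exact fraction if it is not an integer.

Row minima: U → 0, D → -2; maximin = 0.
Column maxima: C1 → 6, C2 → 2, C3 → 7; minimax = 2.
0 ≠ 2, so there is no saddle point; optimal play is mixed.
C3 is strictly dominated by C2 (it gives the row player strictly more in every row), so the column player never plays it.
On the remaining 2×2 (U, D vs C1, C2):
Let the row player play U with probability p. Expected payoff against C1: 6p + (-2)(1−p) = 8p − 2; against C2: 0p + 2(1−p) = −2p + 2.
Setting these equal: 8p − 2 = −2p + 2 ⇒ 10p = 4 ⇒ p = 2/5, and the value is (8)·(2/5) − 2 = 6/5.
For the column player: with q = P(C1), equating U's and D's payoffs gives 6q = −4q + 2 ⇒ q = 1/5.

6/5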